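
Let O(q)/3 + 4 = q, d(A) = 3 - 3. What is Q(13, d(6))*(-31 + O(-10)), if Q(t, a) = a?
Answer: 0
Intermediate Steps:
d(A) = 0
O(q) = -12 + 3*q
Q(13, d(6))*(-31 + O(-10)) = 0*(-31 + (-12 + 3*(-10))) = 0*(-31 + (-12 - 30)) = 0*(-31 - 42) = 0*(-73) = 0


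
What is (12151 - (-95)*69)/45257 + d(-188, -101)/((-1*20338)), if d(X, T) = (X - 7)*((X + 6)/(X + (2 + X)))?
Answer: 71945856901/172121693942 ≈ 0.41799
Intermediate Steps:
d(X, T) = (-7 + X)*(6 + X)/(2 + 2*X) (d(X, T) = (-7 + X)*((6 + X)/(2 + 2*X)) = (-7 + X)*(6 + X)/(2 + 2*X))
(12151 - (-95)*69)/45257 + d(-188, -101)/((-1*20338)) = (12151 - (-95)*69)/45257 + ((-42 + (-188)**2 - 1*(-188))/(2*(1 - 188)))/((-1*20338)) = (12151 - 1*(-6555))*(1/45257) + ((1/2)*(-42 + 35344 + 188)/(-187))/(-20338) = (12151 + 6555)*(1/45257) + ((1/2)*(-1/187)*35490)*(-1/20338) = 18706*(1/45257) - 17745/187*(-1/20338) = 18706/45257 + 17745/3803206 = 71945856901/172121693942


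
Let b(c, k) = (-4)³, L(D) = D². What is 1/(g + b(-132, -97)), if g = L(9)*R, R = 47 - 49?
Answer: -1/226 ≈ -0.0044248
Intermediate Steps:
R = -2
b(c, k) = -64
g = -162 (g = 9²*(-2) = 81*(-2) = -162)
1/(g + b(-132, -97)) = 1/(-162 - 64) = 1/(-226) = -1/226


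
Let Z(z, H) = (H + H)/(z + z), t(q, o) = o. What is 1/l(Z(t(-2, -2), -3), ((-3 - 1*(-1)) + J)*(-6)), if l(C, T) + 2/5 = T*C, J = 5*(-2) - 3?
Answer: 5/673 ≈ 0.0074294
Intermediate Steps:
J = -13 (J = -10 - 3 = -13)
Z(z, H) = H/z (Z(z, H) = (2*H)/((2*z)) = (2*H)*(1/(2*z)) = H/z)
l(C, T) = -⅖ + C*T (l(C, T) = -⅖ + T*C = -⅖ + C*T)
1/l(Z(t(-2, -2), -3), ((-3 - 1*(-1)) + J)*(-6)) = 1/(-⅖ + (-3/(-2))*(((-3 - 1*(-1)) - 13)*(-6))) = 1/(-⅖ + (-3*(-½))*(((-3 + 1) - 13)*(-6))) = 1/(-⅖ + 3*((-2 - 13)*(-6))/2) = 1/(-⅖ + 3*(-15*(-6))/2) = 1/(-⅖ + (3/2)*90) = 1/(-⅖ + 135) = 1/(673/5) = 5/673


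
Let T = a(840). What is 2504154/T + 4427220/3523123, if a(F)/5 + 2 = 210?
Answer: 4413523430871/1832023960 ≈ 2409.1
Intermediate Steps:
a(F) = 1040 (a(F) = -10 + 5*210 = -10 + 1050 = 1040)
T = 1040
2504154/T + 4427220/3523123 = 2504154/1040 + 4427220/3523123 = 2504154*(1/1040) + 4427220*(1/3523123) = 1252077/520 + 4427220/3523123 = 4413523430871/1832023960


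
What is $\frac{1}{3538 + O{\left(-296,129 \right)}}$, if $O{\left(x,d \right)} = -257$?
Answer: $\frac{1}{3281} \approx 0.00030479$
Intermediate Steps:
$\frac{1}{3538 + O{\left(-296,129 \right)}} = \frac{1}{3538 - 257} = \frac{1}{3281}$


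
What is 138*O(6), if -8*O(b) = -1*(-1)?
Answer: -69/4 ≈ -17.250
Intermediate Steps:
O(b) = -1/8 (O(b) = -(-1)*(-1)/8 = -1/8*1 = -1/8)
138*O(6) = 138*(-1/8) = -69/4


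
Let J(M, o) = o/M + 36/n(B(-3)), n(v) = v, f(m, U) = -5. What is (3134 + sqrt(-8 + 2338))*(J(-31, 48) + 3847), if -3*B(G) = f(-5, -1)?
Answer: 1878497662/155 + 599393*sqrt(2330)/155 ≈ 1.2306e+7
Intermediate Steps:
B(G) = 5/3 (B(G) = -1/3*(-5) = 5/3)
J(M, o) = 108/5 + o/M (J(M, o) = o/M + 36/(5/3) = o/M + 36*(3/5) = o/M + 108/5 = 108/5 + o/M)
(3134 + sqrt(-8 + 2338))*(J(-31, 48) + 3847) = (3134 + sqrt(-8 + 2338))*((108/5 + 48/(-31)) + 3847) = (3134 + sqrt(2330))*((108/5 + 48*(-1/31)) + 3847) = (3134 + sqrt(2330))*((108/5 - 48/31) + 3847) = (3134 + sqrt(2330))*(3108/155 + 3847) = (3134 + sqrt(2330))*(599393/155) = 1878497662/155 + 599393*sqrt(2330)/155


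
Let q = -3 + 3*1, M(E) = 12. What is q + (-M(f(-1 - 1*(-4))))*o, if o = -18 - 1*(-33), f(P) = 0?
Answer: -180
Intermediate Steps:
q = 0 (q = -3 + 3 = 0)
o = 15 (o = -18 + 33 = 15)
q + (-M(f(-1 - 1*(-4))))*o = 0 - 1*12*15 = 0 - 12*15 = 0 - 180 = -180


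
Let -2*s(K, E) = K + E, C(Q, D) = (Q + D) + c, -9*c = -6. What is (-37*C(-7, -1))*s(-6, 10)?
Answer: -1628/3 ≈ -542.67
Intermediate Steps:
c = 2/3 (c = -1/9*(-6) = 2/3 ≈ 0.66667)
C(Q, D) = 2/3 + D + Q (C(Q, D) = (Q + D) + 2/3 = (D + Q) + 2/3 = 2/3 + D + Q)
s(K, E) = -E/2 - K/2 (s(K, E) = -(K + E)/2 = -(E + K)/2 = -E/2 - K/2)
(-37*C(-7, -1))*s(-6, 10) = (-37*(2/3 - 1 - 7))*(-1/2*10 - 1/2*(-6)) = (-37*(-22/3))*(-5 + 3) = (814/3)*(-2) = -1628/3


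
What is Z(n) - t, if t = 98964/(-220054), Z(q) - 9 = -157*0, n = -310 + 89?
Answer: 1039725/110027 ≈ 9.4497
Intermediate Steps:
n = -221
Z(q) = 9 (Z(q) = 9 - 157*0 = 9 + 0 = 9)
t = -49482/110027 (t = 98964*(-1/220054) = -49482/110027 ≈ -0.44973)
Z(n) - t = 9 - 1*(-49482/110027) = 9 + 49482/110027 = 1039725/110027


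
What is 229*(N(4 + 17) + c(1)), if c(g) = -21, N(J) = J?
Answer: 0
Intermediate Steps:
229*(N(4 + 17) + c(1)) = 229*((4 + 17) - 21) = 229*(21 - 21) = 229*0 = 0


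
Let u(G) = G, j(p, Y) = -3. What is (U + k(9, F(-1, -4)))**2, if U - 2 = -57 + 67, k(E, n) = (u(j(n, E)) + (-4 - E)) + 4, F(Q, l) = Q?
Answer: 0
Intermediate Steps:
k(E, n) = -3 - E (k(E, n) = (-3 + (-4 - E)) + 4 = (-7 - E) + 4 = -3 - E)
U = 12 (U = 2 + (-57 + 67) = 2 + 10 = 12)
(U + k(9, F(-1, -4)))**2 = (12 + (-3 - 1*9))**2 = (12 + (-3 - 9))**2 = (12 - 12)**2 = 0**2 = 0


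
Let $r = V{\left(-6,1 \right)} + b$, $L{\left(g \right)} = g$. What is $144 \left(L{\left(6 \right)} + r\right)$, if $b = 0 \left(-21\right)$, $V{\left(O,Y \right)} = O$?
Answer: $0$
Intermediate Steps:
$b = 0$
$r = -6$ ($r = -6 + 0 = -6$)
$144 \left(L{\left(6 \right)} + r\right) = 144 \left(6 - 6\right) = 144 \cdot 0 = 0$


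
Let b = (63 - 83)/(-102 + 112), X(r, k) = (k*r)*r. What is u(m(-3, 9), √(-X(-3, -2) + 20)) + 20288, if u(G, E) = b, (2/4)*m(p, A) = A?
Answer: 20286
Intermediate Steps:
m(p, A) = 2*A
X(r, k) = k*r²
b = -2 (b = -20/10 = -20*⅒ = -2)
u(G, E) = -2
u(m(-3, 9), √(-X(-3, -2) + 20)) + 20288 = -2 + 20288 = 20286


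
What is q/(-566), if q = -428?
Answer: 214/283 ≈ 0.75618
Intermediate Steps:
q/(-566) = -428/(-566) = -428*(-1/566) = 214/283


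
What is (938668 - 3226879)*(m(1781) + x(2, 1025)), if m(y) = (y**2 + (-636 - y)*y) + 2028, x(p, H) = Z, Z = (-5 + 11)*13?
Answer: 2587074238710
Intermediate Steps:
Z = 78 (Z = 6*13 = 78)
x(p, H) = 78
m(y) = 2028 + y**2 + y*(-636 - y) (m(y) = (y**2 + y*(-636 - y)) + 2028 = 2028 + y**2 + y*(-636 - y))
(938668 - 3226879)*(m(1781) + x(2, 1025)) = (938668 - 3226879)*((2028 - 636*1781) + 78) = -2288211*((2028 - 1132716) + 78) = -2288211*(-1130688 + 78) = -2288211*(-1130610) = 2587074238710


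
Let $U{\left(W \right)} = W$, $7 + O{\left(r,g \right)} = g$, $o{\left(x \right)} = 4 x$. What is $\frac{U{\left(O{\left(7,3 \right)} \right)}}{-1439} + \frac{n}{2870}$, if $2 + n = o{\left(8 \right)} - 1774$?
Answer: $- \frac{1249068}{2064965} \approx -0.60489$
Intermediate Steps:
$O{\left(r,g \right)} = -7 + g$
$n = -1744$ ($n = -2 + \left(4 \cdot 8 - 1774\right) = -2 + \left(32 - 1774\right) = -2 - 1742 = -1744$)
$\frac{U{\left(O{\left(7,3 \right)} \right)}}{-1439} + \frac{n}{2870} = \frac{-7 + 3}{-1439} - \frac{1744}{2870} = \left(-4\right) \left(- \frac{1}{1439}\right) - \frac{872}{1435} = \frac{4}{1439} - \frac{872}{1435} = - \frac{1249068}{2064965}$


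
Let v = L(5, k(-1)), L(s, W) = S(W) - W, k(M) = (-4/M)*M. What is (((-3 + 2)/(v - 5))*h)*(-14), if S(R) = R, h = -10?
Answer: 28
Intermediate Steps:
k(M) = -4
L(s, W) = 0 (L(s, W) = W - W = 0)
v = 0
(((-3 + 2)/(v - 5))*h)*(-14) = (((-3 + 2)/(0 - 5))*(-10))*(-14) = (-1/(-5)*(-10))*(-14) = (-1*(-⅕)*(-10))*(-14) = ((⅕)*(-10))*(-14) = -2*(-14) = 28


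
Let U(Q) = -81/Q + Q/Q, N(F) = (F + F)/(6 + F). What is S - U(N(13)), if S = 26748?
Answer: 696961/26 ≈ 26806.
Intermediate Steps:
N(F) = 2*F/(6 + F) (N(F) = (2*F)/(6 + F) = 2*F/(6 + F))
U(Q) = 1 - 81/Q (U(Q) = -81/Q + 1 = 1 - 81/Q)
S - U(N(13)) = 26748 - (-81 + 2*13/(6 + 13))/(2*13/(6 + 13)) = 26748 - (-81 + 2*13/19)/(2*13/19) = 26748 - (-81 + 2*13*(1/19))/(2*13*(1/19)) = 26748 - (-81 + 26/19)/26/19 = 26748 - 19*(-1513)/(26*19) = 26748 - 1*(-1513/26) = 26748 + 1513/26 = 696961/26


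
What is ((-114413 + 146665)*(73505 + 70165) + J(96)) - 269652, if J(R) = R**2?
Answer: 4633384404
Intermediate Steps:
((-114413 + 146665)*(73505 + 70165) + J(96)) - 269652 = ((-114413 + 146665)*(73505 + 70165) + 96**2) - 269652 = (32252*143670 + 9216) - 269652 = (4633644840 + 9216) - 269652 = 4633654056 - 269652 = 4633384404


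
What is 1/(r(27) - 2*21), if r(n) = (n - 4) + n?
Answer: 1/8 ≈ 0.12500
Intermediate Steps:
r(n) = -4 + 2*n (r(n) = (-4 + n) + n = -4 + 2*n)
1/(r(27) - 2*21) = 1/((-4 + 2*27) - 2*21) = 1/((-4 + 54) - 42) = 1/(50 - 42) = 1/8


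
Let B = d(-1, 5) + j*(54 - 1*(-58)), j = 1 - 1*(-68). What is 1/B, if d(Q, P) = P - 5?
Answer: 1/7728 ≈ 0.00012940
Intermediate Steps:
d(Q, P) = -5 + P
j = 69 (j = 1 + 68 = 69)
B = 7728 (B = (-5 + 5) + 69*(54 - 1*(-58)) = 0 + 69*(54 + 58) = 0 + 69*112 = 0 + 7728 = 7728)
1/B = 1/7728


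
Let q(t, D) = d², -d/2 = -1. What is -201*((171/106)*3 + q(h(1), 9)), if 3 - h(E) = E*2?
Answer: -188337/106 ≈ -1776.8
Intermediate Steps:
h(E) = 3 - 2*E (h(E) = 3 - E*2 = 3 - 2*E)
d = 2 (d = -2*(-1) = 2)
q(t, D) = 4 (q(t, D) = 2² = 4)
-201*((171/106)*3 + q(h(1), 9)) = -201*((171/106)*3 + 4) = -201*(513/106 + 4) = -201*937/106 = -188337/106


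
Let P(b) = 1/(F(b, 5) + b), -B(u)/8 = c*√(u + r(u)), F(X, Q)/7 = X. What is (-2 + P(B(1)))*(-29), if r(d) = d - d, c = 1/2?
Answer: 1885/32 ≈ 58.906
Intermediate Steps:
c = ½ ≈ 0.50000
r(d) = 0
F(X, Q) = 7*X
B(u) = -4*√u (B(u) = -4*√(u + 0) = -4*√u)
P(b) = 1/(8*b) (P(b) = 1/(7*b + b) = 1/(8*b))
(-2 + P(B(1)))*(-29) = (-2 + 1/(8*((-4*√1))))*(-29) = (-2 + 1/(8*((-4*1))))*(-29) = (-2 + (⅛)/(-4))*(-29) = (-2 + (⅛)*(-¼))*(-29) = (-2 - 1/32)*(-29) = -65/32*(-29) = 1885/32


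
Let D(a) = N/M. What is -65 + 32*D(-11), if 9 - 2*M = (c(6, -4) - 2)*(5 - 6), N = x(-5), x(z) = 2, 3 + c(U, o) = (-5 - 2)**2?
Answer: -3317/53 ≈ -62.585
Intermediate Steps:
c(U, o) = 46 (c(U, o) = -3 + (-5 - 2)**2 = -3 + (-7)**2 = -3 + 49 = 46)
N = 2
M = 53/2 (M = 9/2 - (46 - 2)*(5 - 6)/2 = 9/2 - 22*(-1) = 9/2 - 1/2*(-44) = 9/2 + 22 = 53/2 ≈ 26.500)
D(a) = 4/53 (D(a) = 2/(53/2) = 2*(2/53) = 4/53)
-65 + 32*D(-11) = -65 + 32*(4/53) = -65 + 128/53 = -3317/53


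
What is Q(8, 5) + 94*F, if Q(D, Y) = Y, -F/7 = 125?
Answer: -82245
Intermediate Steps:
F = -875 (F = -7*125 = -875)
Q(8, 5) + 94*F = 5 + 94*(-875) = 5 - 82250 = -82245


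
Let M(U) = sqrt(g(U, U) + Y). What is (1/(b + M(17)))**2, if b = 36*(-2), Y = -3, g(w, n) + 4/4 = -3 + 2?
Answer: (72 - I*sqrt(5))**(-2) ≈ 0.00019234 + 1.1959e-5*I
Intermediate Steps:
g(w, n) = -2 (g(w, n) = -1 + (-3 + 2) = -1 - 1 = -2)
b = -72
M(U) = I*sqrt(5) (M(U) = sqrt(-2 - 3) = sqrt(-5) = I*sqrt(5))
(1/(b + M(17)))**2 = (1/(-72 + I*sqrt(5)))**2 = (-72 + I*sqrt(5))**(-2)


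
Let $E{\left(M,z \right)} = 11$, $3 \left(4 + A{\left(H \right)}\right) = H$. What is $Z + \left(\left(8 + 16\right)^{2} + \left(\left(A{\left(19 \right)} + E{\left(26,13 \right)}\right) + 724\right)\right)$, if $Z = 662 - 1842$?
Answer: $\frac{400}{3} \approx 133.33$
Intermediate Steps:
$A{\left(H \right)} = -4 + \frac{H}{3}$
$Z = -1180$
$Z + \left(\left(8 + 16\right)^{2} + \left(\left(A{\left(19 \right)} + E{\left(26,13 \right)}\right) + 724\right)\right) = -1180 + \left(\left(8 + 16\right)^{2} + \left(\left(\left(-4 + \frac{1}{3} \cdot 19\right) + 11\right) + 724\right)\right) = -1180 + \left(24^{2} + \left(\left(\left(-4 + \frac{19}{3}\right) + 11\right) + 724\right)\right) = -1180 + \left(576 + \left(\left(\frac{7}{3} + 11\right) + 724\right)\right) = -1180 + \left(576 + \left(\frac{40}{3} + 724\right)\right) = -1180 + \left(576 + \frac{2212}{3}\right) = -1180 + \frac{3940}{3} = \frac{400}{3}$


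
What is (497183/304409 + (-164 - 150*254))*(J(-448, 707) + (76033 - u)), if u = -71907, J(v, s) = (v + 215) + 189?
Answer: -246086452978504/43487 ≈ -5.6589e+9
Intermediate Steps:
J(v, s) = 404 + v (J(v, s) = (215 + v) + 189 = 404 + v)
(497183/304409 + (-164 - 150*254))*(J(-448, 707) + (76033 - u)) = (497183/304409 + (-164 - 150*254))*((404 - 448) + (76033 - 1*(-71907))) = (497183*(1/304409) + (-164 - 38100))*(-44 + (76033 + 71907)) = (497183/304409 - 38264)*(-44 + 147940) = -11647408793/304409*147896 = -246086452978504/43487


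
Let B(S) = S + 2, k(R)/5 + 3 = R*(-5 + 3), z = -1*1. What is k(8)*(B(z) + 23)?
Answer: -2280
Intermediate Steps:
z = -1
k(R) = -15 - 10*R (k(R) = -15 + 5*(R*(-5 + 3)) = -15 + 5*(R*(-2)) = -15 + 5*(-2*R) = -15 - 10*R)
B(S) = 2 + S
k(8)*(B(z) + 23) = (-15 - 10*8)*((2 - 1) + 23) = (-15 - 80)*(1 + 23) = -95*24 = -2280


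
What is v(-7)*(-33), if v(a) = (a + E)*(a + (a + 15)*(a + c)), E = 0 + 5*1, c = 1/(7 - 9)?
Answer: -4422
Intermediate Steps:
c = -1/2 (c = 1/(-2) = -1/2 ≈ -0.50000)
E = 5 (E = 0 + 5 = 5)
v(a) = (5 + a)*(a + (15 + a)*(-1/2 + a)) (v(a) = (a + 5)*(a + (a + 15)*(a - 1/2)) = (5 + a)*(a + (15 + a)*(-1/2 + a)))
v(-7)*(-33) = (-75/2 + (-7)**3 + 70*(-7) + (41/2)*(-7)**2)*(-33) = (-75/2 - 343 - 490 + (41/2)*49)*(-33) = (-75/2 - 343 - 490 + 2009/2)*(-33) = 134*(-33) = -4422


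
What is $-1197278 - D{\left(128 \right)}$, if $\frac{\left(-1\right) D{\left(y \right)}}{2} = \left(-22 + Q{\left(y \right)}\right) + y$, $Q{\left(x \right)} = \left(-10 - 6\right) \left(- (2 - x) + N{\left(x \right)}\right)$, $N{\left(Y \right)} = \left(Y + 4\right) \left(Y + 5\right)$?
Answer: $-1762890$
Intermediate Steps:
$N{\left(Y \right)} = \left(4 + Y\right) \left(5 + Y\right)$
$Q{\left(x \right)} = -288 - 160 x - 16 x^{2}$ ($Q{\left(x \right)} = \left(-10 - 6\right) \left(- (2 - x) + \left(20 + x^{2} + 9 x\right)\right) = - 16 \left(\left(-2 + x\right) + \left(20 + x^{2} + 9 x\right)\right) = - 16 \left(18 + x^{2} + 10 x\right) = -288 - 160 x - 16 x^{2}$)
$D{\left(y \right)} = 620 + 32 y^{2} + 318 y$ ($D{\left(y \right)} = - 2 \left(\left(-22 - \left(288 + 16 y^{2} + 160 y\right)\right) + y\right) = - 2 \left(\left(-310 - 160 y - 16 y^{2}\right) + y\right) = - 2 \left(-310 - 159 y - 16 y^{2}\right) = 620 + 32 y^{2} + 318 y$)
$-1197278 - D{\left(128 \right)} = -1197278 - \left(620 + 32 \cdot 128^{2} + 318 \cdot 128\right) = -1197278 - \left(620 + 32 \cdot 16384 + 40704\right) = -1197278 - \left(620 + 524288 + 40704\right) = -1197278 - 565612 = -1762890$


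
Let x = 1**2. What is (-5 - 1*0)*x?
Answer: -5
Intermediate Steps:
x = 1
(-5 - 1*0)*x = (-5 - 1*0)*1 = (-5 + 0)*1 = -5*1 = -5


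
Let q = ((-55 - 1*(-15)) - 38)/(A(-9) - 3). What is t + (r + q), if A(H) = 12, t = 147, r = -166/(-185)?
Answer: 77273/555 ≈ 139.23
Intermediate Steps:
r = 166/185 (r = -166*(-1/185) = 166/185 ≈ 0.89730)
q = -26/3 (q = ((-55 - 1*(-15)) - 38)/(12 - 3) = ((-55 + 15) - 38)/9 = (-40 - 38)*(⅑) = -78*⅑ = -26/3 ≈ -8.6667)
t + (r + q) = 147 + (166/185 - 26/3) = 147 - 4312/555 = 77273/555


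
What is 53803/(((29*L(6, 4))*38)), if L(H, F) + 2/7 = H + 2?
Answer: 376621/59508 ≈ 6.3289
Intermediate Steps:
L(H, F) = 12/7 + H (L(H, F) = -2/7 + (H + 2) = -2/7 + (2 + H) = 12/7 + H)
53803/(((29*L(6, 4))*38)) = 53803/(((29*(12/7 + 6))*38)) = 53803/(((29*(54/7))*38)) = 53803/(((1566/7)*38)) = 53803/(59508/7) = 53803*(7/59508) = 376621/59508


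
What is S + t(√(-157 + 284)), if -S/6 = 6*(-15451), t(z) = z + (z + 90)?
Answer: 556326 + 2*√127 ≈ 5.5635e+5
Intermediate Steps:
t(z) = 90 + 2*z (t(z) = z + (90 + z) = 90 + 2*z)
S = 556236 (S = -36*(-15451) = -6*(-92706) = 556236)
S + t(√(-157 + 284)) = 556236 + (90 + 2*√(-157 + 284)) = 556236 + (90 + 2*√127) = 556326 + 2*√127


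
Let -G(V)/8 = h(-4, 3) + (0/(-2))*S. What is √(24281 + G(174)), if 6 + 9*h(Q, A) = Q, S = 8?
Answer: √218609/3 ≈ 155.85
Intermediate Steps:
h(Q, A) = -⅔ + Q/9
G(V) = 80/9 (G(V) = -8*((-⅔ + (⅑)*(-4)) + (0/(-2))*8) = -8*((-⅔ - 4/9) + (0*(-½))*8) = -8*(-10/9 + 0*8) = -8*(-10/9 + 0) = -8*(-10/9) = 80/9)
√(24281 + G(174)) = √(24281 + 80/9) = √(218609/9) = √218609/3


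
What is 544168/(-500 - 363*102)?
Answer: -272084/18763 ≈ -14.501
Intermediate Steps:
544168/(-500 - 363*102) = 544168/(-500 - 37026) = 544168/(-37526) = 544168*(-1/37526) = -272084/18763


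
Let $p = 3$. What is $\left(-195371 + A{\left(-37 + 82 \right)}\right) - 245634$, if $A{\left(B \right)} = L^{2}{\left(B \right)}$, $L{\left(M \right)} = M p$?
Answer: $-422780$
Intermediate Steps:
$L{\left(M \right)} = 3 M$ ($L{\left(M \right)} = M 3 = 3 M$)
$A{\left(B \right)} = 9 B^{2}$ ($A{\left(B \right)} = \left(3 B\right)^{2} = 9 B^{2}$)
$\left(-195371 + A{\left(-37 + 82 \right)}\right) - 245634 = \left(-195371 + 9 \left(-37 + 82\right)^{2}\right) - 245634 = \left(-195371 + 9 \cdot 45^{2}\right) - 245634 = \left(-195371 + 9 \cdot 2025\right) - 245634 = \left(-195371 + 18225\right) - 245634 = -177146 - 245634 = -422780$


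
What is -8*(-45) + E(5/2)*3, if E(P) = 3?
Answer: 369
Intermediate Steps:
-8*(-45) + E(5/2)*3 = -8*(-45) + 3*3 = 360 + 9 = 369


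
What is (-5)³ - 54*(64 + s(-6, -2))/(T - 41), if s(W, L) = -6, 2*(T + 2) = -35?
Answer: -8861/121 ≈ -73.231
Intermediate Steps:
T = -39/2 (T = -2 + (½)*(-35) = -2 - 35/2 = -39/2 ≈ -19.500)
(-5)³ - 54*(64 + s(-6, -2))/(T - 41) = (-5)³ - 54*(64 - 6)/(-39/2 - 41) = -125 - 3132/(-121/2) = -125 - 3132*(-2)/121 = -125 - 54*(-116/121) = -125 + 6264/121 = -8861/121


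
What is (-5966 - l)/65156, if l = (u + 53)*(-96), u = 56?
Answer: 173/2506 ≈ 0.069034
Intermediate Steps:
l = -10464 (l = (56 + 53)*(-96) = 109*(-96) = -10464)
(-5966 - l)/65156 = (-5966 - 1*(-10464))/65156 = (-5966 + 10464)*(1/65156) = 4498*(1/65156) = 173/2506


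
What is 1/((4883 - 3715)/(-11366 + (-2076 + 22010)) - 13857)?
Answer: -1071/14840701 ≈ -7.2166e-5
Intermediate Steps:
1/((4883 - 3715)/(-11366 + (-2076 + 22010)) - 13857) = 1/(1168/(-11366 + 19934) - 13857) = 1/(1168/8568 - 13857) = 1/(1168*(1/8568) - 13857) = 1/(146/1071 - 13857) = 1/(-14840701/1071) = -1071/14840701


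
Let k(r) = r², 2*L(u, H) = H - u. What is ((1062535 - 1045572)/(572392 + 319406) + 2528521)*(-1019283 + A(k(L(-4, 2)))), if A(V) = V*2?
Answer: -766123737978148355/297266 ≈ -2.5772e+12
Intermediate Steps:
L(u, H) = H/2 - u/2 (L(u, H) = (H - u)/2 = H/2 - u/2)
A(V) = 2*V
((1062535 - 1045572)/(572392 + 319406) + 2528521)*(-1019283 + A(k(L(-4, 2)))) = ((1062535 - 1045572)/(572392 + 319406) + 2528521)*(-1019283 + 2*((½)*2 - ½*(-4))²) = (16963/891798 + 2528521)*(-1019283 + 2*(1 + 2)²) = (16963*(1/891798) + 2528521)*(-1019283 + 2*3²) = (16963/891798 + 2528521)*(-1019283 + 2*9) = 2254929987721*(-1019283 + 18)/891798 = (2254929987721/891798)*(-1019265) = -766123737978148355/297266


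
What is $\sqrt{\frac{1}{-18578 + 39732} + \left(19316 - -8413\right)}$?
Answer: $\frac{\sqrt{12408497814118}}{21154} \approx 166.52$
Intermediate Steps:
$\sqrt{\frac{1}{-18578 + 39732} + \left(19316 - -8413\right)} = \sqrt{\frac{1}{21154} + \left(19316 + 8413\right)} = \sqrt{\frac{1}{21154} + 27729} = \sqrt{\frac{586579267}{21154}} = \frac{\sqrt{12408497814118}}{21154}$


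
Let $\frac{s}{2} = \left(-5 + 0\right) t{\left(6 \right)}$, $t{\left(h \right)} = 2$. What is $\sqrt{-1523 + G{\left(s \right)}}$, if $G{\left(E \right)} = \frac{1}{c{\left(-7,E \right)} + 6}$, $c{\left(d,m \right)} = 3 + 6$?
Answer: $\frac{2 i \sqrt{85665}}{15} \approx 39.025 i$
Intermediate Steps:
$c{\left(d,m \right)} = 9$
$s = -20$ ($s = 2 \left(-5 + 0\right) 2 = 2 \left(\left(-5\right) 2\right) = 2 \left(-10\right) = -20$)
$G{\left(E \right)} = \frac{1}{15}$ ($G{\left(E \right)} = \frac{1}{9 + 6} = \frac{1}{15}$)
$\sqrt{-1523 + G{\left(s \right)}} = \sqrt{-1523 + \frac{1}{15}} = \sqrt{- \frac{22844}{15}} = \frac{2 i \sqrt{85665}}{15}$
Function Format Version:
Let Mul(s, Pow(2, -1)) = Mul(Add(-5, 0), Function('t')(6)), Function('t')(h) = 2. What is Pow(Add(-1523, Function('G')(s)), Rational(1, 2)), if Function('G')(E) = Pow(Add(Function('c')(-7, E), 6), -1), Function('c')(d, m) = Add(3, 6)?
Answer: Mul(Rational(2, 15), I, Pow(85665, Rational(1, 2))) ≈ Mul(39.025, I)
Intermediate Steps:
Function('c')(d, m) = 9
s = -20 (s = Mul(2, Mul(Add(-5, 0), 2)) = Mul(2, Mul(-5, 2)) = Mul(2, -10) = -20)
Function('G')(E) = Rational(1, 15) (Function('G')(E) = Pow(Add(9, 6), -1) = Pow(15, -1) = Rational(1, 15))
Pow(Add(-1523, Function('G')(s)), Rational(1, 2)) = Pow(Add(-1523, Rational(1, 15)), Rational(1, 2)) = Pow(Rational(-22844, 15), Rational(1, 2)) = Mul(Rational(2, 15), I, Pow(85665, Rational(1, 2)))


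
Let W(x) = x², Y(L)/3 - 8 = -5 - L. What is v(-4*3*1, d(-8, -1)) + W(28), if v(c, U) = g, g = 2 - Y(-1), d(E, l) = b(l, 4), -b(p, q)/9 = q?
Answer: 774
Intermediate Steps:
b(p, q) = -9*q
d(E, l) = -36 (d(E, l) = -9*4 = -36)
Y(L) = 9 - 3*L (Y(L) = 24 + 3*(-5 - L) = 24 + (-15 - 3*L) = 9 - 3*L)
g = -10 (g = 2 - (9 - 3*(-1)) = 2 - (9 + 3) = 2 - 1*12 = 2 - 12 = -10)
v(c, U) = -10
v(-4*3*1, d(-8, -1)) + W(28) = -10 + 28² = -10 + 784 = 774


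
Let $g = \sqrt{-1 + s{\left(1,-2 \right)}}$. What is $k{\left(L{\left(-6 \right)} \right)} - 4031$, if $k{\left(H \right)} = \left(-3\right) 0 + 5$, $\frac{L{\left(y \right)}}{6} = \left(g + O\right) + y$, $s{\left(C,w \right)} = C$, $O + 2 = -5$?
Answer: $-4026$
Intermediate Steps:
$O = -7$ ($O = -2 - 5 = -7$)
$g = 0$ ($g = \sqrt{-1 + 1} = \sqrt{0} = 0$)
$L{\left(y \right)} = -42 + 6 y$ ($L{\left(y \right)} = 6 \left(\left(0 - 7\right) + y\right) = 6 \left(-7 + y\right) = -42 + 6 y$)
$k{\left(H \right)} = 5$ ($k{\left(H \right)} = 0 + 5 = 5$)
$k{\left(L{\left(-6 \right)} \right)} - 4031 = 5 - 4031 = -4026$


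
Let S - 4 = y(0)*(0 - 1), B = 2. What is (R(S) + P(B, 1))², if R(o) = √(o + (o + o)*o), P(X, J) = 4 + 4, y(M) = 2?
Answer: (8 + √10)² ≈ 124.60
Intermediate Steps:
S = 2 (S = 4 + 2*(0 - 1) = 4 + 2*(-1) = 4 - 2 = 2)
P(X, J) = 8
R(o) = √(o + 2*o²) (R(o) = √(o + (2*o)*o) = √(o + 2*o²))
(R(S) + P(B, 1))² = (√(2*(1 + 2*2)) + 8)² = (√(2*(1 + 4)) + 8)² = (√(2*5) + 8)² = (√10 + 8)² = (8 + √10)²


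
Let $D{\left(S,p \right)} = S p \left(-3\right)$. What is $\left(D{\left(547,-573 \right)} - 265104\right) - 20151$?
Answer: $655038$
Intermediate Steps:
$D{\left(S,p \right)} = - 3 S p$
$\left(D{\left(547,-573 \right)} - 265104\right) - 20151 = \left(\left(-3\right) 547 \left(-573\right) - 265104\right) - 20151 = \left(940293 - 265104\right) - 20151 = 675189 - 20151 = 655038$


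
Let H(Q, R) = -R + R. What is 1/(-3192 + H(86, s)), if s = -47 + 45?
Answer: -1/3192 ≈ -0.00031328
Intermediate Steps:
s = -2
H(Q, R) = 0
1/(-3192 + H(86, s)) = 1/(-3192 + 0) = 1/(-3192) = -1/3192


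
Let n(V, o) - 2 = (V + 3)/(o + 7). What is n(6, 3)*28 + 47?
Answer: 641/5 ≈ 128.20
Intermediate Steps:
n(V, o) = 2 + (3 + V)/(7 + o) (n(V, o) = 2 + (V + 3)/(o + 7) = 2 + (3 + V)/(7 + o))
n(6, 3)*28 + 47 = ((17 + 6 + 2*3)/(7 + 3))*28 + 47 = ((17 + 6 + 6)/10)*28 + 47 = ((⅒)*29)*28 + 47 = (29/10)*28 + 47 = 406/5 + 47 = 641/5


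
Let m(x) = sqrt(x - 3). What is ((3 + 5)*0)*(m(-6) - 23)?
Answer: 0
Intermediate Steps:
m(x) = sqrt(-3 + x)
((3 + 5)*0)*(m(-6) - 23) = ((3 + 5)*0)*(sqrt(-3 - 6) - 23) = (8*0)*(sqrt(-9) - 23) = 0*(3*I - 23) = 0*(-23 + 3*I) = 0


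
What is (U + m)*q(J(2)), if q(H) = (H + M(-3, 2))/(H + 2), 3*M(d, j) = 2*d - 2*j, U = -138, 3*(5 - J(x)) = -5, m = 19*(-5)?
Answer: -1165/13 ≈ -89.615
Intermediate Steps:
m = -95
J(x) = 20/3 (J(x) = 5 - ⅓*(-5) = 5 + 5/3 = 20/3)
M(d, j) = -2*j/3 + 2*d/3 (M(d, j) = (2*d - 2*j)/3 = (-2*j + 2*d)/3 = -2*j/3 + 2*d/3)
q(H) = (-10/3 + H)/(2 + H) (q(H) = (H + (-⅔*2 + (⅔)*(-3)))/(H + 2) = (H + (-4/3 - 2))/(2 + H) = (H - 10/3)/(2 + H) = (-10/3 + H)/(2 + H))
(U + m)*q(J(2)) = (-138 - 95)*((-10/3 + 20/3)/(2 + 20/3)) = -233*10/(26/3*3) = -699*10/(26*3) = -233*5/13 = -1165/13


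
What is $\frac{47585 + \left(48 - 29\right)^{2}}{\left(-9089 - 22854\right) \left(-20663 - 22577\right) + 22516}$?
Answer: $\frac{7991}{230206306} \approx 3.4712 \cdot 10^{-5}$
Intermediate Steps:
$\frac{47585 + \left(48 - 29\right)^{2}}{\left(-9089 - 22854\right) \left(-20663 - 22577\right) + 22516} = \frac{47585 + 19^{2}}{\left(-31943\right) \left(-43240\right) + 22516} = \frac{47585 + 361}{1381215320 + 22516} = \frac{47946}{1381237836} = 47946 \cdot \frac{1}{1381237836} = \frac{7991}{230206306}$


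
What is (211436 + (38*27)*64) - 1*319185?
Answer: -42085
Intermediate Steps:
(211436 + (38*27)*64) - 1*319185 = (211436 + 1026*64) - 319185 = (211436 + 65664) - 319185 = 277100 - 319185 = -42085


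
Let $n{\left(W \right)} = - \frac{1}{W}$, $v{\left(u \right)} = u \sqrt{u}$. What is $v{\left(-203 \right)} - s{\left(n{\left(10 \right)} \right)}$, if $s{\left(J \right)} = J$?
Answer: $\frac{1}{10} - 203 i \sqrt{203} \approx 0.1 - 2892.3 i$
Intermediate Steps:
$v{\left(u \right)} = u^{\frac{3}{2}}$
$v{\left(-203 \right)} - s{\left(n{\left(10 \right)} \right)} = \left(-203\right)^{\frac{3}{2}} - - \frac{1}{10} = - 203 i \sqrt{203} - \left(-1\right) \frac{1}{10} = - 203 i \sqrt{203} - - \frac{1}{10} = - 203 i \sqrt{203} + \frac{1}{10} = \frac{1}{10} - 203 i \sqrt{203}$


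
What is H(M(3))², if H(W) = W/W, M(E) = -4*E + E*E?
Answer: 1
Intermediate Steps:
M(E) = E² - 4*E (M(E) = -4*E + E² = E² - 4*E)
H(W) = 1
H(M(3))² = 1² = 1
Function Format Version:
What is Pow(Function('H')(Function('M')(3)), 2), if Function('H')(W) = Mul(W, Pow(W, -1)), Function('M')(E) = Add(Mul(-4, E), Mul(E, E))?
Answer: 1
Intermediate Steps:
Function('M')(E) = Add(Pow(E, 2), Mul(-4, E)) (Function('M')(E) = Add(Mul(-4, E), Pow(E, 2)) = Add(Pow(E, 2), Mul(-4, E)))
Function('H')(W) = 1
Pow(Function('H')(Function('M')(3)), 2) = Pow(1, 2) = 1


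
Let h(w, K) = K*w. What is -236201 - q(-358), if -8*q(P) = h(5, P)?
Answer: -945699/4 ≈ -2.3642e+5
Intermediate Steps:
q(P) = -5*P/8 (q(P) = -P*5/8 = -5*P/8)
-236201 - q(-358) = -236201 - (-5)*(-358)/8 = -236201 - 1*895/4 = -236201 - 895/4 = -945699/4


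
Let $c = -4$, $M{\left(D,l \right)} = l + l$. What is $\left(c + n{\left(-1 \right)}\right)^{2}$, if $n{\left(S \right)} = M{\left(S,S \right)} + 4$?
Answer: $4$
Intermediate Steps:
$M{\left(D,l \right)} = 2 l$
$n{\left(S \right)} = 4 + 2 S$ ($n{\left(S \right)} = 2 S + 4 = 4 + 2 S$)
$\left(c + n{\left(-1 \right)}\right)^{2} = \left(-4 + \left(4 + 2 \left(-1\right)\right)\right)^{2} = \left(-4 + \left(4 - 2\right)\right)^{2} = \left(-4 + 2\right)^{2} = \left(-2\right)^{2} = 4$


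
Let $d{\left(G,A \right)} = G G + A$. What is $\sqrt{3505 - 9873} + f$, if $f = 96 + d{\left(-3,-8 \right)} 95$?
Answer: $191 + 4 i \sqrt{398} \approx 191.0 + 79.8 i$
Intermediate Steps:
$d{\left(G,A \right)} = A + G^{2}$ ($d{\left(G,A \right)} = G^{2} + A = A + G^{2}$)
$f = 191$ ($f = 96 + \left(-8 + \left(-3\right)^{2}\right) 95 = 96 + \left(-8 + 9\right) 95 = 96 + 1 \cdot 95 = 96 + 95 = 191$)
$\sqrt{3505 - 9873} + f = \sqrt{3505 - 9873} + 191 = \sqrt{-6368} + 191 = 4 i \sqrt{398} + 191 = 191 + 4 i \sqrt{398}$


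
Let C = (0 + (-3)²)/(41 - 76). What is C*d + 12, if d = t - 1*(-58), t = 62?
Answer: -132/7 ≈ -18.857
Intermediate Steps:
C = -9/35 (C = (0 + 9)/(-35) = 9*(-1/35) = -9/35 ≈ -0.25714)
d = 120 (d = 62 - 1*(-58) = 62 + 58 = 120)
C*d + 12 = -9/35*120 + 12 = -216/7 + 12 = -132/7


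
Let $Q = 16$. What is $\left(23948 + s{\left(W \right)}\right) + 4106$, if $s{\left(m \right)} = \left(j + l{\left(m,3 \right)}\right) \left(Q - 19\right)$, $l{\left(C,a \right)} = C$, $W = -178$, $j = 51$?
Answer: $28435$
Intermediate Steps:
$s{\left(m \right)} = -153 - 3 m$ ($s{\left(m \right)} = \left(51 + m\right) \left(16 - 19\right) = \left(51 + m\right) \left(-3\right) = -153 - 3 m$)
$\left(23948 + s{\left(W \right)}\right) + 4106 = \left(23948 - -381\right) + 4106 = \left(23948 + \left(-153 + 534\right)\right) + 4106 = \left(23948 + 381\right) + 4106 = 24329 + 4106 = 28435$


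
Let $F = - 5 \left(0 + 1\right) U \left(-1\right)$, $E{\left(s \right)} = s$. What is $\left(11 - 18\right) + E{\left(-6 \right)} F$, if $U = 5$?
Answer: $-157$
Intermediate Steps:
$F = 25$ ($F = - 5 \left(0 + 1\right) 5 \left(-1\right) = - 5 \cdot 1 \cdot 5 \left(-1\right) = \left(-5\right) 5 \left(-1\right) = \left(-25\right) \left(-1\right) = 25$)
$\left(11 - 18\right) + E{\left(-6 \right)} F = \left(11 - 18\right) - 150 = -7 - 150 = -157$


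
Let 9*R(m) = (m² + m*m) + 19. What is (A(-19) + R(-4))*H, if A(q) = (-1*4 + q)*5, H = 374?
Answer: -122672/3 ≈ -40891.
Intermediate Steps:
A(q) = -20 + 5*q (A(q) = (-4 + q)*5 = -20 + 5*q)
R(m) = 19/9 + 2*m²/9 (R(m) = ((m² + m*m) + 19)/9 = ((m² + m²) + 19)/9 = (2*m² + 19)/9 = (19 + 2*m²)/9 = 19/9 + 2*m²/9)
(A(-19) + R(-4))*H = ((-20 + 5*(-19)) + (19/9 + (2/9)*(-4)²))*374 = ((-20 - 95) + (19/9 + (2/9)*16))*374 = (-115 + (19/9 + 32/9))*374 = (-115 + 17/3)*374 = -328/3*374 = -122672/3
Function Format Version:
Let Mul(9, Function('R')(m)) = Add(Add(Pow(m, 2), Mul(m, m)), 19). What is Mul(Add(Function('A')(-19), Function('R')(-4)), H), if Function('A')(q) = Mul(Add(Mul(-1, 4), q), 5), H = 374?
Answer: Rational(-122672, 3) ≈ -40891.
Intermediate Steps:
Function('A')(q) = Add(-20, Mul(5, q)) (Function('A')(q) = Mul(Add(-4, q), 5) = Add(-20, Mul(5, q)))
Function('R')(m) = Add(Rational(19, 9), Mul(Rational(2, 9), Pow(m, 2))) (Function('R')(m) = Mul(Rational(1, 9), Add(Add(Pow(m, 2), Mul(m, m)), 19)) = Mul(Rational(1, 9), Add(Add(Pow(m, 2), Pow(m, 2)), 19)) = Mul(Rational(1, 9), Add(Mul(2, Pow(m, 2)), 19)) = Mul(Rational(1, 9), Add(19, Mul(2, Pow(m, 2)))) = Add(Rational(19, 9), Mul(Rational(2, 9), Pow(m, 2))))
Mul(Add(Function('A')(-19), Function('R')(-4)), H) = Mul(Add(Add(-20, Mul(5, -19)), Add(Rational(19, 9), Mul(Rational(2, 9), Pow(-4, 2)))), 374) = Mul(Add(Add(-20, -95), Add(Rational(19, 9), Mul(Rational(2, 9), 16))), 374) = Mul(Add(-115, Add(Rational(19, 9), Rational(32, 9))), 374) = Mul(Add(-115, Rational(17, 3)), 374) = Mul(Rational(-328, 3), 374) = Rational(-122672, 3)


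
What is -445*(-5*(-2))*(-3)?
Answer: 13350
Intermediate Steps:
-445*(-5*(-2))*(-3) = -4450*(-3) = -445*(-30) = 13350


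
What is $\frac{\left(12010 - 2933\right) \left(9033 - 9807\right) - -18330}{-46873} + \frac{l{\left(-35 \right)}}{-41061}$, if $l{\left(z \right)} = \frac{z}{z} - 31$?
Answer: $\frac{95908945846}{641550751} \approx 149.5$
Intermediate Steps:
$l{\left(z \right)} = -30$ ($l{\left(z \right)} = 1 - 31 = -30$)
$\frac{\left(12010 - 2933\right) \left(9033 - 9807\right) - -18330}{-46873} + \frac{l{\left(-35 \right)}}{-41061} = \frac{\left(12010 - 2933\right) \left(9033 - 9807\right) - -18330}{-46873} - \frac{30}{-41061} = \left(9077 \left(-774\right) + 18330\right) \left(- \frac{1}{46873}\right) - - \frac{10}{13687} = \left(-7025598 + 18330\right) \left(- \frac{1}{46873}\right) + \frac{10}{13687} = \left(-7007268\right) \left(- \frac{1}{46873}\right) + \frac{10}{13687} = \frac{7007268}{46873} + \frac{10}{13687} = \frac{95908945846}{641550751}$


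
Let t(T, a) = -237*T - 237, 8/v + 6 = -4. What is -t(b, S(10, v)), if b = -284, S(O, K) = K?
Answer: -67071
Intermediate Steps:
v = -⅘ (v = 8/(-6 - 4) = 8/(-10) = 8*(-⅒) = -⅘ ≈ -0.80000)
t(T, a) = -237 - 237*T
-t(b, S(10, v)) = -(-237 - 237*(-284)) = -(-237 + 67308) = -1*67071 = -67071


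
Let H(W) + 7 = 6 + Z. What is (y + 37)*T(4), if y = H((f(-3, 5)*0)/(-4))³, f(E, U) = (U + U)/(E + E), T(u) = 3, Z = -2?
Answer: 30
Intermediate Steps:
f(E, U) = U/E (f(E, U) = (2*U)/((2*E)) = (2*U)*(1/(2*E)) = U/E)
H(W) = -3 (H(W) = -7 + (6 - 2) = -7 + 4 = -3)
y = -27 (y = (-3)³ = -27)
(y + 37)*T(4) = (-27 + 37)*3 = 10*3 = 30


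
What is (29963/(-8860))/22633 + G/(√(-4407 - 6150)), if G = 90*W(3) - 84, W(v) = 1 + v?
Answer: -29963/200528380 - 4*I*√1173/51 ≈ -0.00014942 - 2.6862*I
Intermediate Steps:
G = 276 (G = 90*(1 + 3) - 84 = 90*4 - 84 = 360 - 84 = 276)
(29963/(-8860))/22633 + G/(√(-4407 - 6150)) = (29963/(-8860))/22633 + 276/(√(-4407 - 6150)) = (29963*(-1/8860))*(1/22633) + 276/(√(-10557)) = -29963/8860*1/22633 + 276/((3*I*√1173)) = -29963/200528380 + 276*(-I*√1173/3519) = -29963/200528380 - 4*I*√1173/51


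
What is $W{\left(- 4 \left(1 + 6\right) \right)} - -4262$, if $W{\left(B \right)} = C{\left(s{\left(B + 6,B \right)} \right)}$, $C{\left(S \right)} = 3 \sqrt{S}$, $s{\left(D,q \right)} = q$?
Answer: $4262 + 6 i \sqrt{7} \approx 4262.0 + 15.875 i$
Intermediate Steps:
$W{\left(B \right)} = 3 \sqrt{B}$
$W{\left(- 4 \left(1 + 6\right) \right)} - -4262 = 3 \sqrt{- 4 \left(1 + 6\right)} - -4262 = 3 \sqrt{\left(-4\right) 7} + 4262 = 3 \sqrt{-28} + 4262 = 3 \cdot 2 i \sqrt{7} + 4262 = 6 i \sqrt{7} + 4262 = 4262 + 6 i \sqrt{7}$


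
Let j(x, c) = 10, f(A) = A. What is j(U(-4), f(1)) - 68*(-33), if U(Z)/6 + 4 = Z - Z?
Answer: 2254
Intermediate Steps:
U(Z) = -24 (U(Z) = -24 + 6*(Z - Z) = -24 + 6*0 = -24 + 0 = -24)
j(U(-4), f(1)) - 68*(-33) = 10 - 68*(-33) = 10 + 2244 = 2254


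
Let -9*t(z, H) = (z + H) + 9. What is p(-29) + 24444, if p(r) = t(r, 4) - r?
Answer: 220273/9 ≈ 24475.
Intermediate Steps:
t(z, H) = -1 - H/9 - z/9 (t(z, H) = -((z + H) + 9)/9 = -((H + z) + 9)/9 = -(9 + H + z)/9 = -1 - H/9 - z/9)
p(r) = -13/9 - 10*r/9 (p(r) = (-1 - ⅑*4 - r/9) - r = (-1 - 4/9 - r/9) - r = (-13/9 - r/9) - r = -13/9 - 10*r/9)
p(-29) + 24444 = (-13/9 - 10/9*(-29)) + 24444 = (-13/9 + 290/9) + 24444 = 277/9 + 24444 = 220273/9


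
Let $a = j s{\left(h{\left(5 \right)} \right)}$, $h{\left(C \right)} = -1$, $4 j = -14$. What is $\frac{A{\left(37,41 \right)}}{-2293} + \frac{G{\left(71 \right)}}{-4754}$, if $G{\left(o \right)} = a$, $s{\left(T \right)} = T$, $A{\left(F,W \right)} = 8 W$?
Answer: $- \frac{3134675}{21801844} \approx -0.14378$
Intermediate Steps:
$j = - \frac{7}{2}$ ($j = \frac{1}{4} \left(-14\right) = - \frac{7}{2} \approx -3.5$)
$a = \frac{7}{2}$ ($a = \left(- \frac{7}{2}\right) \left(-1\right) = \frac{7}{2} \approx 3.5$)
$G{\left(o \right)} = \frac{7}{2}$
$\frac{A{\left(37,41 \right)}}{-2293} + \frac{G{\left(71 \right)}}{-4754} = \frac{8 \cdot 41}{-2293} + \frac{7}{2 \left(-4754\right)} = 328 \left(- \frac{1}{2293}\right) + \frac{7}{2} \left(- \frac{1}{4754}\right) = - \frac{328}{2293} - \frac{7}{9508} = - \frac{3134675}{21801844}$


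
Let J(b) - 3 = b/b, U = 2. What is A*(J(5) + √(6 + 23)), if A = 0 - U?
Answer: -8 - 2*√29 ≈ -18.770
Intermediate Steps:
A = -2 (A = 0 - 1*2 = 0 - 2 = -2)
J(b) = 4 (J(b) = 3 + b/b = 3 + 1 = 4)
A*(J(5) + √(6 + 23)) = -2*(4 + √(6 + 23)) = -2*(4 + √29) = -8 - 2*√29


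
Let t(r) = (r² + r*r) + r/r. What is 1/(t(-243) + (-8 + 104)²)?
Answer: 1/127315 ≈ 7.8545e-6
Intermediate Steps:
t(r) = 1 + 2*r² (t(r) = (r² + r²) + 1 = 2*r² + 1 = 1 + 2*r²)
1/(t(-243) + (-8 + 104)²) = 1/((1 + 2*(-243)²) + (-8 + 104)²) = 1/((1 + 2*59049) + 96²) = 1/((1 + 118098) + 9216) = 1/(118099 + 9216) = 1/127315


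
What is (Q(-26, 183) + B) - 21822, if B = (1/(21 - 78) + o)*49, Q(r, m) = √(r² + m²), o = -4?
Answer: -1255075/57 + √34165 ≈ -21834.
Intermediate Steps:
Q(r, m) = √(m² + r²)
B = -11221/57 (B = (1/(21 - 78) - 4)*49 = (1/(-57) - 4)*49 = (-1/57 - 4)*49 = -229/57*49 = -11221/57 ≈ -196.86)
(Q(-26, 183) + B) - 21822 = (√(183² + (-26)²) - 11221/57) - 21822 = (√(33489 + 676) - 11221/57) - 21822 = (√34165 - 11221/57) - 21822 = (-11221/57 + √34165) - 21822 = -1255075/57 + √34165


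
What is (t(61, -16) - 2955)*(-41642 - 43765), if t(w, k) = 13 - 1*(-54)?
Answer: 246655416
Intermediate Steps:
t(w, k) = 67 (t(w, k) = 13 + 54 = 67)
(t(61, -16) - 2955)*(-41642 - 43765) = (67 - 2955)*(-41642 - 43765) = -2888*(-85407) = 246655416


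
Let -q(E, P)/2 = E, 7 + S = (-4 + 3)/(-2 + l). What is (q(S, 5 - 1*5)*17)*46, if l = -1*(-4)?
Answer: 11730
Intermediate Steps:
l = 4
S = -15/2 (S = -7 + (-4 + 3)/(-2 + 4) = -7 - 1/2 = -15/2 ≈ -7.5000)
q(E, P) = -2*E
(q(S, 5 - 1*5)*17)*46 = (-2*(-15/2)*17)*46 = (15*17)*46 = 255*46 = 11730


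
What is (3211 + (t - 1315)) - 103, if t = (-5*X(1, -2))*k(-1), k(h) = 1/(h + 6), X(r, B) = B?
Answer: 1795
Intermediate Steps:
k(h) = 1/(6 + h)
t = 2 (t = (-5*(-2))/(6 - 1) = 10/5 = 10*(1/5) = 2)
(3211 + (t - 1315)) - 103 = (3211 + (2 - 1315)) - 103 = (3211 - 1313) - 103 = 1898 - 103 = 1795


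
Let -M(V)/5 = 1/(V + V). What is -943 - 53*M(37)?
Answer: -69517/74 ≈ -939.42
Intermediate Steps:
M(V) = -5/(2*V) (M(V) = -5/(V + V) = -5*1/(2*V) = -5/(2*V))
-943 - 53*M(37) = -943 - (-265)/(2*37) = -943 - 53*(-5/74) = -943 + 265/74 = -69517/74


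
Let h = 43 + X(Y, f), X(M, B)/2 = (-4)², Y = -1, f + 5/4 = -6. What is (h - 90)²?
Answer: 225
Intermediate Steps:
f = -29/4 (f = -5/4 - 6 = -29/4 ≈ -7.2500)
X(M, B) = 32 (X(M, B) = 2*(-4)² = 2*16 = 32)
h = 75 (h = 43 + 32 = 75)
(h - 90)² = (75 - 90)² = (-15)² = 225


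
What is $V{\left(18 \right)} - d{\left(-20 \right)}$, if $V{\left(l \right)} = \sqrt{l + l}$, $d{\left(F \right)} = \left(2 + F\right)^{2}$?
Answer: $-318$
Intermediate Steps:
$V{\left(l \right)} = \sqrt{2} \sqrt{l}$ ($V{\left(l \right)} = \sqrt{2 l} = \sqrt{2} \sqrt{l}$)
$V{\left(18 \right)} - d{\left(-20 \right)} = \sqrt{2} \sqrt{18} - \left(2 - 20\right)^{2} = \sqrt{2} \cdot 3 \sqrt{2} - \left(-18\right)^{2} = 6 - 324 = -318$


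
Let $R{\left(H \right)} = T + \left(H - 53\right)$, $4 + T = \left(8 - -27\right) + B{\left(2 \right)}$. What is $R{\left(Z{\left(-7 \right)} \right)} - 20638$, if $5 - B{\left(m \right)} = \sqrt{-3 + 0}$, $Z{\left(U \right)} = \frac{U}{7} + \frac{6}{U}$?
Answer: $- \frac{144598}{7} - i \sqrt{3} \approx -20657.0 - 1.732 i$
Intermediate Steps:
$Z{\left(U \right)} = \frac{6}{U} + \frac{U}{7}$ ($Z{\left(U \right)} = U \frac{1}{7} + \frac{6}{U} = \frac{U}{7} + \frac{6}{U} = \frac{6}{U} + \frac{U}{7}$)
$B{\left(m \right)} = 5 - i \sqrt{3}$ ($B{\left(m \right)} = 5 - \sqrt{-3 + 0} = 5 - \sqrt{-3} = 5 - i \sqrt{3}$)
$T = 36 - i \sqrt{3}$ ($T = -4 + \left(\left(8 - -27\right) + \left(5 - i \sqrt{3}\right)\right) = -4 + \left(\left(8 + 27\right) + \left(5 - i \sqrt{3}\right)\right) = -4 + \left(35 + \left(5 - i \sqrt{3}\right)\right) = -4 + \left(40 - i \sqrt{3}\right) = 36 - i \sqrt{3} \approx 36.0 - 1.732 i$)
$R{\left(H \right)} = -17 + H - i \sqrt{3}$ ($R{\left(H \right)} = \left(36 - i \sqrt{3}\right) + \left(H - 53\right) = \left(36 - i \sqrt{3}\right) + \left(-53 + H\right) = -17 + H - i \sqrt{3}$)
$R{\left(Z{\left(-7 \right)} \right)} - 20638 = \left(-17 + \left(\frac{6}{-7} + \frac{1}{7} \left(-7\right)\right) - i \sqrt{3}\right) - 20638 = \left(-17 + \left(6 \left(- \frac{1}{7}\right) - 1\right) - i \sqrt{3}\right) - 20638 = \left(-17 - \frac{13}{7} - i \sqrt{3}\right) - 20638 = \left(- \frac{132}{7} - i \sqrt{3}\right) - 20638 = - \frac{144598}{7} - i \sqrt{3}$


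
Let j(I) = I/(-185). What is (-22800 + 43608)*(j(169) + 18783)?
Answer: 72301266288/185 ≈ 3.9082e+8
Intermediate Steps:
j(I) = -I/185 (j(I) = I*(-1/185) = -I/185)
(-22800 + 43608)*(j(169) + 18783) = (-22800 + 43608)*(-1/185*169 + 18783) = 20808*(-169/185 + 18783) = 20808*(3474686/185) = 72301266288/185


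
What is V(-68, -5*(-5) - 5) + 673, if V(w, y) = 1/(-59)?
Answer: 39706/59 ≈ 672.98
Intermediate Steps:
V(w, y) = -1/59
V(-68, -5*(-5) - 5) + 673 = -1/59 + 673 = 39706/59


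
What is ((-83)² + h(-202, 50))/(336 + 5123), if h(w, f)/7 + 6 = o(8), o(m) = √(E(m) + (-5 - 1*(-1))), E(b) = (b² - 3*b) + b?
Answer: 6847/5459 + 14*√11/5459 ≈ 1.2628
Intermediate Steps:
E(b) = b² - 2*b
o(m) = √(-4 + m*(-2 + m)) (o(m) = √(m*(-2 + m) + (-5 - 1*(-1))) = √(m*(-2 + m) + (-5 + 1)) = √(m*(-2 + m) - 4) = √(-4 + m*(-2 + m)))
h(w, f) = -42 + 14*√11 (h(w, f) = -42 + 7*√(-4 + 8*(-2 + 8)) = -42 + 7*√(-4 + 8*6) = -42 + 7*√(-4 + 48) = -42 + 7*√44 = -42 + 7*(2*√11) = -42 + 14*√11)
((-83)² + h(-202, 50))/(336 + 5123) = ((-83)² + (-42 + 14*√11))/(336 + 5123) = (6889 + (-42 + 14*√11))/5459 = (6847 + 14*√11)*(1/5459) = 6847/5459 + 14*√11/5459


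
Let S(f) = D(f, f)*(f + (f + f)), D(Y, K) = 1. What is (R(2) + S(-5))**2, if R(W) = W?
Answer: 169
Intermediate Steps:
S(f) = 3*f (S(f) = 1*(f + (f + f)) = 1*(f + 2*f) = 1*(3*f) = 3*f)
(R(2) + S(-5))**2 = (2 + 3*(-5))**2 = (2 - 15)**2 = (-13)**2 = 169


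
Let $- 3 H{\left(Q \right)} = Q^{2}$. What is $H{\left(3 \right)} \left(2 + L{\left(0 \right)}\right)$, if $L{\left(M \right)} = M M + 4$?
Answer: $-18$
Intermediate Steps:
$L{\left(M \right)} = 4 + M^{2}$ ($L{\left(M \right)} = M^{2} + 4 = 4 + M^{2}$)
$H{\left(Q \right)} = - \frac{Q^{2}}{3}$
$H{\left(3 \right)} \left(2 + L{\left(0 \right)}\right) = - \frac{3^{2}}{3} \left(2 + \left(4 + 0^{2}\right)\right) = \left(- \frac{1}{3}\right) 9 \left(2 + \left(4 + 0\right)\right) = - 3 \left(2 + 4\right) = \left(-3\right) 6 = -18$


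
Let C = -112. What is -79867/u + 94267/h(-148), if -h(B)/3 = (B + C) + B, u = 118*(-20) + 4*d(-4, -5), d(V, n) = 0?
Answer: 5003552/45135 ≈ 110.86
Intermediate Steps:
u = -2360 (u = 118*(-20) + 4*0 = -2360 + 0 = -2360)
h(B) = 336 - 6*B (h(B) = -3*((B - 112) + B) = -3*((-112 + B) + B) = -3*(-112 + 2*B) = 336 - 6*B)
-79867/u + 94267/h(-148) = -79867/(-2360) + 94267/(336 - 6*(-148)) = -79867*(-1/2360) + 94267/(336 + 888) = 79867/2360 + 94267/1224 = 5003552/45135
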